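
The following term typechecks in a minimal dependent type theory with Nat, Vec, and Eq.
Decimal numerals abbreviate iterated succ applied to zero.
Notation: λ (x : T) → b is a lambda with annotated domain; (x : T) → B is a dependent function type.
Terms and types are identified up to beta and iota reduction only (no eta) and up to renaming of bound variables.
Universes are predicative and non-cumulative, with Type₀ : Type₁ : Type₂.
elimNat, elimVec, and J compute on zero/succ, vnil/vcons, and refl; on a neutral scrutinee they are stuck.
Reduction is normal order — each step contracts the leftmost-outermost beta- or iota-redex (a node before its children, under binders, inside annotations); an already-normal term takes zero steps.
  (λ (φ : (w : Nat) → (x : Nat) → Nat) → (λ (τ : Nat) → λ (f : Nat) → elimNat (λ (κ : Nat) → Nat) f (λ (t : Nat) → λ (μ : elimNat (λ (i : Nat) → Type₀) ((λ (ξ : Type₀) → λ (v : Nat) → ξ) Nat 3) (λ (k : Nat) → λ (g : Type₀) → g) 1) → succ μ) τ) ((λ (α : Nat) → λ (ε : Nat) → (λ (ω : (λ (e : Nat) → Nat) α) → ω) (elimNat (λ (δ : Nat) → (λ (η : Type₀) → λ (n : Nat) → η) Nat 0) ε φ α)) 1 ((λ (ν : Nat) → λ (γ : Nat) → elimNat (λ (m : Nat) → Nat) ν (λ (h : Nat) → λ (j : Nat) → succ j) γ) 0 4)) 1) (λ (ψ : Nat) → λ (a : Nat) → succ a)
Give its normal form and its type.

resulting normal form:
  6
inferred type:
  Nat


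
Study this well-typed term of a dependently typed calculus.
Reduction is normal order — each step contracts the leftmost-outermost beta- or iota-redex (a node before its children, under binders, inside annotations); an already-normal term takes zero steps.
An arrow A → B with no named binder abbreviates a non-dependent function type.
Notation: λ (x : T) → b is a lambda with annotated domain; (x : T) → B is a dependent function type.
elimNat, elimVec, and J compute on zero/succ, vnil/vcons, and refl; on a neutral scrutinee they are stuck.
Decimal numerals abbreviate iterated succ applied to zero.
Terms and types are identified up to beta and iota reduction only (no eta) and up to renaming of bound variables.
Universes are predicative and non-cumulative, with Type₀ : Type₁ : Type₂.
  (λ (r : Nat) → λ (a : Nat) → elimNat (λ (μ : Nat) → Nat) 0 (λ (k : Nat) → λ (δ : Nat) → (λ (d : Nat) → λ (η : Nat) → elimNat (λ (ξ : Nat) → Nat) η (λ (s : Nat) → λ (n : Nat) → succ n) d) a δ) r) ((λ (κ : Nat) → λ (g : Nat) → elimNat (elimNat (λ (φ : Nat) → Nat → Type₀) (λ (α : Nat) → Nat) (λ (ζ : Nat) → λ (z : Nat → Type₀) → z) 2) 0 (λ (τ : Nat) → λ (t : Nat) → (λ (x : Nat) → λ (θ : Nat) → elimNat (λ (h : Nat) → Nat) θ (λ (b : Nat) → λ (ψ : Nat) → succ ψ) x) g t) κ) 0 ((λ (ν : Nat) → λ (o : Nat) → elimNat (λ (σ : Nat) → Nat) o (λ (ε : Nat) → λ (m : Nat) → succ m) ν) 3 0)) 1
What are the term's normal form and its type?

resulting normal form:
  0
type:
  Nat
observation: contracting a beta-redex first, the term normalizes in 12 steps.


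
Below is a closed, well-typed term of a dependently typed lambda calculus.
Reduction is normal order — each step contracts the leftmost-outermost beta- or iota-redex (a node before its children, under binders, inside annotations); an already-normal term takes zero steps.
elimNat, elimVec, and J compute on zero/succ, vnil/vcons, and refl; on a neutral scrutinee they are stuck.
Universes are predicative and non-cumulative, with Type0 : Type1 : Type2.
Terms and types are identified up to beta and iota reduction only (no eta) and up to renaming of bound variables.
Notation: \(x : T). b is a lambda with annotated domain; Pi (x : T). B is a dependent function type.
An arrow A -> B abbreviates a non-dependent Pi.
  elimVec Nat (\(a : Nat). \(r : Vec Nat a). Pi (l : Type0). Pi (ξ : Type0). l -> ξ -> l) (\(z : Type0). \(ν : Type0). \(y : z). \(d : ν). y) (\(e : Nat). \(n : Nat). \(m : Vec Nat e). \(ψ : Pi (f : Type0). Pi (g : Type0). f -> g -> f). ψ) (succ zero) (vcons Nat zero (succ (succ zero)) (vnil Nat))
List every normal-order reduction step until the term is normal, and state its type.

normal-order reduction:
  elimVec Nat (\(a : Nat). \(r : Vec Nat a). Pi (l : Type0). Pi (ξ : Type0). l -> ξ -> l) (\(z : Type0). \(ν : Type0). \(y : z). \(d : ν). y) (\(e : Nat). \(n : Nat). \(m : Vec Nat e). \(ψ : Pi (f : Type0). Pi (g : Type0). f -> g -> f). ψ) (succ zero) (vcons Nat zero (succ (succ zero)) (vnil Nat))
  ~> (\(a : Nat). \(r : Nat). \(l : Vec Nat a). \(ξ : Pi (z : Type0). Pi (ν : Type0). z -> ν -> z). ξ) zero (succ (succ zero)) (vnil Nat) (elimVec Nat (\(y : Nat). \(d : Vec Nat y). Pi (e : Type0). Pi (n : Type0). e -> n -> e) (\(m : Type0). \(ψ : Type0). \(f : m). \(g : ψ). f) (\(θ : Nat). \(i : Nat). \(j : Vec Nat θ). \(p : Pi (t : Type0). Pi (k : Type0). t -> k -> t). p) zero (vnil Nat))
  ~> (\(a : Nat). \(r : Vec Nat zero). \(l : Pi (ξ : Type0). Pi (z : Type0). ξ -> z -> ξ). l) (succ (succ zero)) (vnil Nat) (elimVec Nat (\(ν : Nat). \(y : Vec Nat ν). Pi (d : Type0). Pi (e : Type0). d -> e -> d) (\(n : Type0). \(m : Type0). \(ψ : n). \(f : m). ψ) (\(g : Nat). \(θ : Nat). \(i : Vec Nat g). \(j : Pi (p : Type0). Pi (t : Type0). p -> t -> p). j) zero (vnil Nat))
  ~> (\(a : Vec Nat zero). \(r : Pi (l : Type0). Pi (ξ : Type0). l -> ξ -> l). r) (vnil Nat) (elimVec Nat (\(z : Nat). \(ν : Vec Nat z). Pi (y : Type0). Pi (d : Type0). y -> d -> y) (\(e : Type0). \(n : Type0). \(m : e). \(ψ : n). m) (\(f : Nat). \(g : Nat). \(θ : Vec Nat f). \(i : Pi (j : Type0). Pi (p : Type0). j -> p -> j). i) zero (vnil Nat))
  ~> (\(a : Pi (r : Type0). Pi (l : Type0). r -> l -> r). a) (elimVec Nat (\(ξ : Nat). \(z : Vec Nat ξ). Pi (ν : Type0). Pi (y : Type0). ν -> y -> ν) (\(d : Type0). \(e : Type0). \(n : d). \(m : e). n) (\(ψ : Nat). \(f : Nat). \(g : Vec Nat ψ). \(θ : Pi (i : Type0). Pi (j : Type0). i -> j -> i). θ) zero (vnil Nat))
  ~> elimVec Nat (\(a : Nat). \(r : Vec Nat a). Pi (l : Type0). Pi (ξ : Type0). l -> ξ -> l) (\(z : Type0). \(ν : Type0). \(y : z). \(d : ν). y) (\(e : Nat). \(n : Nat). \(m : Vec Nat e). \(ψ : Pi (f : Type0). Pi (g : Type0). f -> g -> f). ψ) zero (vnil Nat)
  ~> \(a : Type0). \(r : Type0). \(l : a). \(ξ : r). l
inferred type:
  Pi (a : Type0). Pi (r : Type0). a -> r -> a


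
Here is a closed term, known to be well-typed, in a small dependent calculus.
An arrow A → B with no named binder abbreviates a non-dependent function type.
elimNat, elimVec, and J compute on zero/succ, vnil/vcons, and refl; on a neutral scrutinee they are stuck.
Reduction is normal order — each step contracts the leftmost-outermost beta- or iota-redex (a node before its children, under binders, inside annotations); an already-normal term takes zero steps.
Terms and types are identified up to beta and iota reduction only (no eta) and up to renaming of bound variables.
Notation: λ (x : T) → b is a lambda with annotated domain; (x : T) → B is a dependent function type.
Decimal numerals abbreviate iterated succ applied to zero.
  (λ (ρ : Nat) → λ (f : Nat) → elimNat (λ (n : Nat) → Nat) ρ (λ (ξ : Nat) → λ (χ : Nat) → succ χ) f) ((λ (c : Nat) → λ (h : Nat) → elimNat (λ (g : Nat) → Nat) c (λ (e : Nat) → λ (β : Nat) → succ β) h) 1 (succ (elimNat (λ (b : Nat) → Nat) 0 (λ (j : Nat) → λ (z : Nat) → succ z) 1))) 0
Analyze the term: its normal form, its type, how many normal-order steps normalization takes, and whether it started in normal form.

normal form:
  3
the term's type:
  Nat
normal-order step count: 16
already normal: no
first contracted redex: a beta-redex


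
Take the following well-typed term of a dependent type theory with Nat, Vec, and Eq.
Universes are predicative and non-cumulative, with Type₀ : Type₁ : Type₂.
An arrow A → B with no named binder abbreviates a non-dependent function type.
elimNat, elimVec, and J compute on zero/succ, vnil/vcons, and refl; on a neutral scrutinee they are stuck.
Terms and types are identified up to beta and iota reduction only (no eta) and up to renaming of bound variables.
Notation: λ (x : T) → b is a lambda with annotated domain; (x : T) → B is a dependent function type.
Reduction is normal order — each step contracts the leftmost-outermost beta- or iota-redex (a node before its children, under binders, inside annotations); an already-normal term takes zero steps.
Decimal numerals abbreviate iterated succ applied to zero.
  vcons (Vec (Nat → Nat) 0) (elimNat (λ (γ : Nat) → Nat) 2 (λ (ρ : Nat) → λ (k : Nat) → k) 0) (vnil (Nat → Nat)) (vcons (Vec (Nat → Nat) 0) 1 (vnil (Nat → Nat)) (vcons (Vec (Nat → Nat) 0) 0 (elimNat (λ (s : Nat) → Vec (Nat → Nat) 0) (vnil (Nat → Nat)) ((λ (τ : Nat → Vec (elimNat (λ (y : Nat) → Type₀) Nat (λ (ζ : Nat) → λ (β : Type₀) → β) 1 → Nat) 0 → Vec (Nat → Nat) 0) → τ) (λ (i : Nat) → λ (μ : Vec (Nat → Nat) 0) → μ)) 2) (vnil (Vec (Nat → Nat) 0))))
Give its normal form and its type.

resulting normal form:
  vcons (Vec (Nat → Nat) 0) 2 (vnil (Nat → Nat)) (vcons (Vec (Nat → Nat) 0) 1 (vnil (Nat → Nat)) (vcons (Vec (Nat → Nat) 0) 0 (vnil (Nat → Nat)) (vnil (Vec (Nat → Nat) 0))))
inferred type:
  Vec (Vec (Nat → Nat) 0) 3


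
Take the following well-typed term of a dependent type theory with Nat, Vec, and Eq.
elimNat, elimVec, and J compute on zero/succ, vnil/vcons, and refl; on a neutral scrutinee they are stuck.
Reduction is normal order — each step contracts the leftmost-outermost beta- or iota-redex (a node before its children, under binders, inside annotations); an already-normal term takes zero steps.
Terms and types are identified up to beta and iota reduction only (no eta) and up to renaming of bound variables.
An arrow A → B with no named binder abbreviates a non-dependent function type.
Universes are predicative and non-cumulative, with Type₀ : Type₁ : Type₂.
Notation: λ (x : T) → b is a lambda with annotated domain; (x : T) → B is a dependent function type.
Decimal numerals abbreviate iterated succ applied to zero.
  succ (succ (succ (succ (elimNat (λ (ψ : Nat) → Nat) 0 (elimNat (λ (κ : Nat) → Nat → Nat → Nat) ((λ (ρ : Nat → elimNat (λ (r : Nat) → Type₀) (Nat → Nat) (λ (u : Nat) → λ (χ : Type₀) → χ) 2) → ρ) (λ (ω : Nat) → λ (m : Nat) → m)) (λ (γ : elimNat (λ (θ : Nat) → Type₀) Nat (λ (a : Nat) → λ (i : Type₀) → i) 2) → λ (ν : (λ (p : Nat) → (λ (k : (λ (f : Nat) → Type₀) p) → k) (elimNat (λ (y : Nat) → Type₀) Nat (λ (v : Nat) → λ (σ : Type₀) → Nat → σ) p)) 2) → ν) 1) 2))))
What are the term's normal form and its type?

reduced normal form:
  4
inferred type:
  Nat


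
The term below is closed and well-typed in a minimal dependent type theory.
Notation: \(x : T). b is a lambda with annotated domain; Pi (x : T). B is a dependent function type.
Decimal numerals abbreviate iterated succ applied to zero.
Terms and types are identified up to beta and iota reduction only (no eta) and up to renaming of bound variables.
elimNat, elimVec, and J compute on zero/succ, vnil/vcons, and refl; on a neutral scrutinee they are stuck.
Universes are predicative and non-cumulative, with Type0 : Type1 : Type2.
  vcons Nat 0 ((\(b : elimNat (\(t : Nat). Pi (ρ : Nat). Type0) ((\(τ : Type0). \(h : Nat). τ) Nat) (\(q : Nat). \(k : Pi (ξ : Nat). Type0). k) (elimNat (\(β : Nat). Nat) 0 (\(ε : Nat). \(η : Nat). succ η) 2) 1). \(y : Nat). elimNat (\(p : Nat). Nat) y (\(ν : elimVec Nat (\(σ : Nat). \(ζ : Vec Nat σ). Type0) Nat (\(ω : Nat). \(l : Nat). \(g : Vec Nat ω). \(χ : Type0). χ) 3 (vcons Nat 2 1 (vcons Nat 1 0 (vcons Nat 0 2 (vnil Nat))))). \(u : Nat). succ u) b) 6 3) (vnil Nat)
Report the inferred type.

inferred type:
  Vec Nat 1


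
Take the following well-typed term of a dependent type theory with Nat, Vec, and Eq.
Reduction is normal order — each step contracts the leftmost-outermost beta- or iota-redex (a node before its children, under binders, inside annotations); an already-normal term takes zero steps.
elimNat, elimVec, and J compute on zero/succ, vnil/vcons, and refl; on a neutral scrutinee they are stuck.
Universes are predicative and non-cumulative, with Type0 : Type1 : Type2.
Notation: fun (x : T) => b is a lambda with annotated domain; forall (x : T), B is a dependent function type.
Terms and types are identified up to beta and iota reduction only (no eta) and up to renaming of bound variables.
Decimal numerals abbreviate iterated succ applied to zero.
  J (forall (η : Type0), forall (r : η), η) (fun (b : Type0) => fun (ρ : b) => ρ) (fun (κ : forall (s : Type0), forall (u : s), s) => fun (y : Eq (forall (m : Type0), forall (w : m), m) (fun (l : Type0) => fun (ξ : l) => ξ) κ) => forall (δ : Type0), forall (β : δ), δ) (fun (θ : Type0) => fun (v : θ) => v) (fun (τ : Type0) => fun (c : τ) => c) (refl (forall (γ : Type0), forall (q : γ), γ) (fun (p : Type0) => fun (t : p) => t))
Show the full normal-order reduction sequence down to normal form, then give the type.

normal-order reduction sequence:
  J (forall (η : Type0), forall (r : η), η) (fun (b : Type0) => fun (ρ : b) => ρ) (fun (κ : forall (s : Type0), forall (u : s), s) => fun (y : Eq (forall (m : Type0), forall (w : m), m) (fun (l : Type0) => fun (ξ : l) => ξ) κ) => forall (δ : Type0), forall (β : δ), δ) (fun (θ : Type0) => fun (v : θ) => v) (fun (τ : Type0) => fun (c : τ) => c) (refl (forall (γ : Type0), forall (q : γ), γ) (fun (p : Type0) => fun (t : p) => t))
  ~> fun (η : Type0) => fun (r : η) => r
inferred type:
  forall (η : Type0), forall (r : η), η


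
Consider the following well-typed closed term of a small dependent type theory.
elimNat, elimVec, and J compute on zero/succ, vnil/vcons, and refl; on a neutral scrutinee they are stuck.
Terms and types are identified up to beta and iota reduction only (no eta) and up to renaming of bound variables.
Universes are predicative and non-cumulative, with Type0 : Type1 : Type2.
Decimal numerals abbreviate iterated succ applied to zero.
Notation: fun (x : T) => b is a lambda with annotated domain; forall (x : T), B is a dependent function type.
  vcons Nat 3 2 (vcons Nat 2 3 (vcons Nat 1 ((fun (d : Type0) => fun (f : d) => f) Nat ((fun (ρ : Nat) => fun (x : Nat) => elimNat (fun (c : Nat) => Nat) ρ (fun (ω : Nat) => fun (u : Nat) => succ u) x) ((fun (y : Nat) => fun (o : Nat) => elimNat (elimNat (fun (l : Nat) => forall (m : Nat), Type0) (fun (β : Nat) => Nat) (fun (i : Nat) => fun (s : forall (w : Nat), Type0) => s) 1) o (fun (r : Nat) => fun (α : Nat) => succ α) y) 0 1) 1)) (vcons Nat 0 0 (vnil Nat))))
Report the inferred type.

the term's type:
  Vec Nat 4


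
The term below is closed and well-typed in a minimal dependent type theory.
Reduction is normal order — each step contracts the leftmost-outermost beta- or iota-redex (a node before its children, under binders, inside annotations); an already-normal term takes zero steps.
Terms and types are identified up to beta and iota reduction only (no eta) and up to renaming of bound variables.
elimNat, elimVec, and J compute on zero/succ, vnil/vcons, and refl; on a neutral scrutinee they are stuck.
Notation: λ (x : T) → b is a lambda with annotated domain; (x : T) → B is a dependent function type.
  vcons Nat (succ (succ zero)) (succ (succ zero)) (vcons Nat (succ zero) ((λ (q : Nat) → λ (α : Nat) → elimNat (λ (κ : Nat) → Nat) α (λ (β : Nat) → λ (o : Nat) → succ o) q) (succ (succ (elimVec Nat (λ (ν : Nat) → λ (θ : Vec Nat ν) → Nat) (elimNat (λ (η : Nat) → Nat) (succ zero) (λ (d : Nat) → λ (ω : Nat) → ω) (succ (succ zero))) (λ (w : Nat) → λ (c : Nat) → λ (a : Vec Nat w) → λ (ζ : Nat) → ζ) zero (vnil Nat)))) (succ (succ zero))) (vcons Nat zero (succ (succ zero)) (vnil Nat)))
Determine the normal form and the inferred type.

normal form:
  vcons Nat (succ (succ zero)) (succ (succ zero)) (vcons Nat (succ zero) (succ (succ (succ (succ (succ zero))))) (vcons Nat zero (succ (succ zero)) (vnil Nat)))
the term's type:
  Vec Nat (succ (succ (succ zero)))
observation: the first redex contracted is a beta-redex; the normal form is reached in 20 normal-order steps.


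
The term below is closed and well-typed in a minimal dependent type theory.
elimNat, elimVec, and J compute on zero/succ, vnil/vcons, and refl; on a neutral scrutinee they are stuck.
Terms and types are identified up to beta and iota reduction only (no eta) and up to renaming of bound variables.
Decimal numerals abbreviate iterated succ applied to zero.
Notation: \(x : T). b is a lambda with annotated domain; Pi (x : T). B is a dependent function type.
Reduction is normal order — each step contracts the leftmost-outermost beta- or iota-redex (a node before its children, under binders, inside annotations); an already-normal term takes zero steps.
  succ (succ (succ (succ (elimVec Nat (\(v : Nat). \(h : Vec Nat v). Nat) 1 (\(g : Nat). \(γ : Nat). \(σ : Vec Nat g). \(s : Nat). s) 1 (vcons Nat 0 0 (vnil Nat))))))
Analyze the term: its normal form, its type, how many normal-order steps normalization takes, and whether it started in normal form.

reduced normal form:
  5
inferred type:
  Nat
normal-order step count: 6
term was already normal: no
first redex: an elimVec iota-redex


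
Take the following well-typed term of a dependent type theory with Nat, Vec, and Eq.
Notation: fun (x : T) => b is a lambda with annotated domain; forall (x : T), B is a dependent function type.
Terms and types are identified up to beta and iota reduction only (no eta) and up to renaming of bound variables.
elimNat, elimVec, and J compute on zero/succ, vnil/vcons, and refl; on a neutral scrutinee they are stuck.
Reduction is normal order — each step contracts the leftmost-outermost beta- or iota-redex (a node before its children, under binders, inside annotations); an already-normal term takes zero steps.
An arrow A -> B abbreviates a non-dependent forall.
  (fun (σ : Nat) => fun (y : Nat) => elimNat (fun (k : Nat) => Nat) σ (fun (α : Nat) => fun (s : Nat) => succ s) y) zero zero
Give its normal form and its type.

reduced normal form:
  zero
the term's type:
  Nat
observation: the term reaches its normal form after 3 normal-order steps.


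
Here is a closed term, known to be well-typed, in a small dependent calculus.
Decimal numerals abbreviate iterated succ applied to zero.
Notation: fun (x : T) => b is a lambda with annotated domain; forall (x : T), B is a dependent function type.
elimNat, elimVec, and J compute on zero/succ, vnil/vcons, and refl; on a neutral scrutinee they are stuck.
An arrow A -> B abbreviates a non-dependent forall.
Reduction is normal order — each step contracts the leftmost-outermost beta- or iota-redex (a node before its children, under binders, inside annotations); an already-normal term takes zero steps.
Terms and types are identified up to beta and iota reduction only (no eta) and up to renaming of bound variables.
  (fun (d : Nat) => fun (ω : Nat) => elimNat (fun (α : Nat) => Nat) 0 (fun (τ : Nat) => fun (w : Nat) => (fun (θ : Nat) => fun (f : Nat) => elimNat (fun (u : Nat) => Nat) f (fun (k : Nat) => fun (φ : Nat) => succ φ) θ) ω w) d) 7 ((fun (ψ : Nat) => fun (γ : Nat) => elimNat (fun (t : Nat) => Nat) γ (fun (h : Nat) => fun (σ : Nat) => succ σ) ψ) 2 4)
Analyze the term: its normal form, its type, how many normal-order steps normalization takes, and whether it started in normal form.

reduced normal form:
  42
inferred type:
  Nat
steps to reach normal form (normal order): 234
started in normal form: no
first redex: a beta-redex


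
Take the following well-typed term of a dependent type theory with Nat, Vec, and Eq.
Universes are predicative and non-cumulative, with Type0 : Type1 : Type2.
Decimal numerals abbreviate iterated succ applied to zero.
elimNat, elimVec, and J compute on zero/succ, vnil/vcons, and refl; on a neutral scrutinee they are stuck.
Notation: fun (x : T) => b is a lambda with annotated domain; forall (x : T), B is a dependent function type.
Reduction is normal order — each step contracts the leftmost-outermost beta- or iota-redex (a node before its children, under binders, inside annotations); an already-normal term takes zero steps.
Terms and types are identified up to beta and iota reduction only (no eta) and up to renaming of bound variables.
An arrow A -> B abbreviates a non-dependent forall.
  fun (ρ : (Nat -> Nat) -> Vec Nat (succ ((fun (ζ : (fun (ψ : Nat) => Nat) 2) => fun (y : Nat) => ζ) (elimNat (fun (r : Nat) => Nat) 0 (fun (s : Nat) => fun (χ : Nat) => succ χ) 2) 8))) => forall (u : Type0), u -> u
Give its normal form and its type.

resulting normal form:
  fun (ρ : (Nat -> Nat) -> Vec Nat 3) => forall (ζ : Type0), ζ -> ζ
the term's type:
  ((Nat -> Nat) -> Vec Nat 3) -> Type1
observation: normalization takes exactly 9 steps under the normal-order strategy.


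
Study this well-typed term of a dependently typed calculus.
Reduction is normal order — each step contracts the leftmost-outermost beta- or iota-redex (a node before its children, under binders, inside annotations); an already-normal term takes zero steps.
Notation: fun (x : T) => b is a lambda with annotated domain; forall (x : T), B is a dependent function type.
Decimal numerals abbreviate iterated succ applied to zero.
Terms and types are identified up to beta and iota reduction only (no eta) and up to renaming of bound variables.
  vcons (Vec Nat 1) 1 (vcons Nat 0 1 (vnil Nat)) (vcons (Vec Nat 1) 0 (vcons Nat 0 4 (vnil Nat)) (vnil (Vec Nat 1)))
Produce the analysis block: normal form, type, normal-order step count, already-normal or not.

resulting normal form:
  vcons (Vec Nat 1) 1 (vcons Nat 0 1 (vnil Nat)) (vcons (Vec Nat 1) 0 (vcons Nat 0 4 (vnil Nat)) (vnil (Vec Nat 1)))
type:
  Vec (Vec Nat 1) 2
reduction steps (normal order): 0
already normal: yes


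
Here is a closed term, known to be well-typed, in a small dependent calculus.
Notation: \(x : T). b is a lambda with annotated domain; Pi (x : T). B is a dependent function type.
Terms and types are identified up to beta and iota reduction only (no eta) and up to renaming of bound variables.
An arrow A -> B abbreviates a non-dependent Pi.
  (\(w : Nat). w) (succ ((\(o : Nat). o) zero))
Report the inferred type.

the term's type:
  Nat


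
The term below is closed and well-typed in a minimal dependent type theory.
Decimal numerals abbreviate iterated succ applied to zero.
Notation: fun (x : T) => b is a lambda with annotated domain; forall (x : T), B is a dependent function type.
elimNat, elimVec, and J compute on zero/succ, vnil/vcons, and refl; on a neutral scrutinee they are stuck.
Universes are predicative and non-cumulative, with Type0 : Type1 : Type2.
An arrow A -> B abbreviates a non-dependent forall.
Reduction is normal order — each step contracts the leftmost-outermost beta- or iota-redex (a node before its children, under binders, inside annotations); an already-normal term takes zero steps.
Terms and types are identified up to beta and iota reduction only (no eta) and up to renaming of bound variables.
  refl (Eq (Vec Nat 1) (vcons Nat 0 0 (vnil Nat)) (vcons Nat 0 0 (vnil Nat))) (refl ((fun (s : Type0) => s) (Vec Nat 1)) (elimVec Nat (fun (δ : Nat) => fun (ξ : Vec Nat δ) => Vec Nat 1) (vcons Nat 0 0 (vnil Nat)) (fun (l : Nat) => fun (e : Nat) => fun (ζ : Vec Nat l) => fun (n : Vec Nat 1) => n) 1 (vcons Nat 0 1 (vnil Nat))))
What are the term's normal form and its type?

reduced normal form:
  refl (Eq (Vec Nat 1) (vcons Nat 0 0 (vnil Nat)) (vcons Nat 0 0 (vnil Nat))) (refl (Vec Nat 1) (vcons Nat 0 0 (vnil Nat)))
type:
  Eq (Eq (Vec Nat 1) (vcons Nat 0 0 (vnil Nat)) (vcons Nat 0 0 (vnil Nat))) (refl (Vec Nat 1) (vcons Nat 0 0 (vnil Nat))) (refl (Vec Nat 1) (vcons Nat 0 0 (vnil Nat)))
observation: the term reaches its normal form after 7 normal-order steps.


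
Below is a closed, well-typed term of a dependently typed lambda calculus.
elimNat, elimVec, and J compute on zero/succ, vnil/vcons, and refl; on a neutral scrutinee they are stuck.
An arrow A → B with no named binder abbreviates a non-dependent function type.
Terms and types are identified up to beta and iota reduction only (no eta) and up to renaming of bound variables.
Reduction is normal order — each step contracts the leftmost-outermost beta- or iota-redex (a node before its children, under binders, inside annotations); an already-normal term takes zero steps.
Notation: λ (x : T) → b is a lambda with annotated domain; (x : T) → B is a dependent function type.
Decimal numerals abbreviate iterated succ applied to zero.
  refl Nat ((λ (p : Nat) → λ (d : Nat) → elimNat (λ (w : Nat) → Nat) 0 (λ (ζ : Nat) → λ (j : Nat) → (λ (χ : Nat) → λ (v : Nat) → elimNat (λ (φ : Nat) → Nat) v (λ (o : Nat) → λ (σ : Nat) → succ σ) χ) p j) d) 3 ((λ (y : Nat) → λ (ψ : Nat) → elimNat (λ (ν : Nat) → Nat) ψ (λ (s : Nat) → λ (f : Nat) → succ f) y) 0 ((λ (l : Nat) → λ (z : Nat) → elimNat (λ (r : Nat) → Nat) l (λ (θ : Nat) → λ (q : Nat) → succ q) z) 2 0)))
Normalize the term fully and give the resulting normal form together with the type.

resulting normal form:
  refl Nat 6
inferred type:
  Eq Nat 6 6


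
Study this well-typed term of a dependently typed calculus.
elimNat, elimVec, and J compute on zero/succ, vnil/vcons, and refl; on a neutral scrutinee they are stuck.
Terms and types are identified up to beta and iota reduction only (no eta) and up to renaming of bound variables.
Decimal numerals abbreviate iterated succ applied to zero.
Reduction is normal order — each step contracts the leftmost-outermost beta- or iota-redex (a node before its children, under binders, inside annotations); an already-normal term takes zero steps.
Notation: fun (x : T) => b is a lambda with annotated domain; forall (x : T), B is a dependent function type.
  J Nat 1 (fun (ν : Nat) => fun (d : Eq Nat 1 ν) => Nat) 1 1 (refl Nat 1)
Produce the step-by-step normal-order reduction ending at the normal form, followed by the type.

normal-order reduction:
  J Nat 1 (fun (ν : Nat) => fun (d : Eq Nat 1 ν) => Nat) 1 1 (refl Nat 1)
  ~> 1
the term's type:
  Nat


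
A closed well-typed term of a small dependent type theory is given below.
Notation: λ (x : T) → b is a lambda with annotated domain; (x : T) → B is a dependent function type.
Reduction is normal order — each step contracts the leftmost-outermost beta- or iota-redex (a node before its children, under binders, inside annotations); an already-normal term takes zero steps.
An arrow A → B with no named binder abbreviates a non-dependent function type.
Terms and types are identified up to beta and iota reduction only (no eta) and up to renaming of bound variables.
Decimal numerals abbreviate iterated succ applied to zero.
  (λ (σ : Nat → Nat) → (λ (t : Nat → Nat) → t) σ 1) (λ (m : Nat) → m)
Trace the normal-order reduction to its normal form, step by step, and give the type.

reduction (normal order):
  (λ (σ : Nat → Nat) → (λ (t : Nat → Nat) → t) σ 1) (λ (m : Nat) → m)
  ~> (λ (σ : Nat → Nat) → σ) (λ (t : Nat) → t) 1
  ~> (λ (σ : Nat) → σ) 1
  ~> 1
type:
  Nat


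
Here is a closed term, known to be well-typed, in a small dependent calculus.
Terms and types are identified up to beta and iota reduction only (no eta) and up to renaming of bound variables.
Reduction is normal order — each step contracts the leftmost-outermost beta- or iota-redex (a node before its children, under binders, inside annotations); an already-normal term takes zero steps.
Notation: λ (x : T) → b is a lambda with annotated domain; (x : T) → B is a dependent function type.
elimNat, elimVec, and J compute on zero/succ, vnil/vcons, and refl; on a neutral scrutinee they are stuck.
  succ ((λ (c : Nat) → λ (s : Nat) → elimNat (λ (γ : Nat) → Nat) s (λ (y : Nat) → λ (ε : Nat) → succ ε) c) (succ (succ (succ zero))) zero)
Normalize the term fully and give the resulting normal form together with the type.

normal form:
  succ (succ (succ (succ zero)))
type:
  Nat
observation: the term reaches its normal form after 12 normal-order steps.


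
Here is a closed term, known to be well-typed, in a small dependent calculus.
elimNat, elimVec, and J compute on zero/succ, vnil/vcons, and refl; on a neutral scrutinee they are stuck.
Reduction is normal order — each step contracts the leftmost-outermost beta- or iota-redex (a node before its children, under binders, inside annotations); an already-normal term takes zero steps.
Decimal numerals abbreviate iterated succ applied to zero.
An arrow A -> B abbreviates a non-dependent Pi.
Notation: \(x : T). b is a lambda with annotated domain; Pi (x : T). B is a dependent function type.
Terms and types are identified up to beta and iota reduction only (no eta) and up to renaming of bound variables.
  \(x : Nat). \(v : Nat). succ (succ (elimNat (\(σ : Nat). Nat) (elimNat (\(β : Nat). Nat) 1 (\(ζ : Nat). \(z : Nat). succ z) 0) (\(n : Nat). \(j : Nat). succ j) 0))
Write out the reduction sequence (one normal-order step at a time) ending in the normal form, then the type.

normal-order reduction:
  \(x : Nat). \(v : Nat). succ (succ (elimNat (\(σ : Nat). Nat) (elimNat (\(β : Nat). Nat) 1 (\(ζ : Nat). \(z : Nat). succ z) 0) (\(n : Nat). \(j : Nat). succ j) 0))
  ~> \(x : Nat). \(v : Nat). succ (succ (elimNat (\(σ : Nat). Nat) 1 (\(β : Nat). \(ζ : Nat). succ ζ) 0))
  ~> \(x : Nat). \(v : Nat). 3
inferred type:
  Nat -> Nat -> Nat


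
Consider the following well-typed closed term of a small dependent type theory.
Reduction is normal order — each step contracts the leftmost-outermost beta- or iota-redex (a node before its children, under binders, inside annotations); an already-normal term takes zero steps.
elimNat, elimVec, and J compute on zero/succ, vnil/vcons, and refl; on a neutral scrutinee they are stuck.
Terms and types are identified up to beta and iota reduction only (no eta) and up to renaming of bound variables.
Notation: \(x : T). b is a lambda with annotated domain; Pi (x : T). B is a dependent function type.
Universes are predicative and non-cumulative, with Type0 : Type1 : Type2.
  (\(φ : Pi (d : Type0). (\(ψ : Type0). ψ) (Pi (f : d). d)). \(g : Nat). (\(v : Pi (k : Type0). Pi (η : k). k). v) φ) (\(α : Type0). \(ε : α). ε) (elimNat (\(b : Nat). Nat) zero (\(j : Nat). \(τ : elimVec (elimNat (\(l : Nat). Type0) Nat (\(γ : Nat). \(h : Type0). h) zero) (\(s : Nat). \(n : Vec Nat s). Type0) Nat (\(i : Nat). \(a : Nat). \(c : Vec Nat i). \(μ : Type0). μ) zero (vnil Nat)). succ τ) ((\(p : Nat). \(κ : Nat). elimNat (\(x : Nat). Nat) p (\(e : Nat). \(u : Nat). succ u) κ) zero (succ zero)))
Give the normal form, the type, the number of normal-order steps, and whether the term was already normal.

resulting normal form:
  \(φ : Type0). \(d : φ). d
type:
  Pi (φ : Type0). Pi (d : φ). φ
normal-order step count: 3
already normal: no
first contracted redex: a beta-redex


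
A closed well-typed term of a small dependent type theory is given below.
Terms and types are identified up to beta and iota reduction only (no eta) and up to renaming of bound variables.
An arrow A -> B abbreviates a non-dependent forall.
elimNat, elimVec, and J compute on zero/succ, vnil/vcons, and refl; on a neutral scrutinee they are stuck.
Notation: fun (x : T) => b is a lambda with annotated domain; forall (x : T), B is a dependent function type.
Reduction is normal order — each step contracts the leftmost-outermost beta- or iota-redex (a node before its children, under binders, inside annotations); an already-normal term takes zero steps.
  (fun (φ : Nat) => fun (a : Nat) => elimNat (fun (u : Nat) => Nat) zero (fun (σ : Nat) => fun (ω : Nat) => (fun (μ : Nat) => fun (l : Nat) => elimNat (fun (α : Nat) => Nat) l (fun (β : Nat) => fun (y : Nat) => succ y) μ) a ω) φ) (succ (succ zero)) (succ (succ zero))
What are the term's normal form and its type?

normal form:
  succ (succ (succ (succ zero)))
type:
  Nat


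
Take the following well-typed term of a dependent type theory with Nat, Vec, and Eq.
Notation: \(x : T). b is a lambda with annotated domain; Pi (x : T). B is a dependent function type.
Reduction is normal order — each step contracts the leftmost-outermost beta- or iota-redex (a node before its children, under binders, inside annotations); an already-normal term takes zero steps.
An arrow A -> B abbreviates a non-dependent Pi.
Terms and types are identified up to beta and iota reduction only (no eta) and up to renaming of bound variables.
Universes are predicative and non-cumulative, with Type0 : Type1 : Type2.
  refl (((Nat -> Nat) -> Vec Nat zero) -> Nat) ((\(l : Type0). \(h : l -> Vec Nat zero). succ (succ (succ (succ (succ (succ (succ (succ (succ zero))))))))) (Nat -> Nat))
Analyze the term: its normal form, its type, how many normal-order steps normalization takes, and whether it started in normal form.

resulting normal form:
  refl (((Nat -> Nat) -> Vec Nat zero) -> Nat) (\(l : (Nat -> Nat) -> Vec Nat zero). succ (succ (succ (succ (succ (succ (succ (succ (succ zero)))))))))
the term's type:
  Eq (((Nat -> Nat) -> Vec Nat zero) -> Nat) (\(l : (Nat -> Nat) -> Vec Nat zero). succ (succ (succ (succ (succ (succ (succ (succ (succ zero))))))))) (\(h : (Nat -> Nat) -> Vec Nat zero). succ (succ (succ (succ (succ (succ (succ (succ (succ zero)))))))))
normal-order step count: 1
already normal: no
first contracted redex: a beta-redex


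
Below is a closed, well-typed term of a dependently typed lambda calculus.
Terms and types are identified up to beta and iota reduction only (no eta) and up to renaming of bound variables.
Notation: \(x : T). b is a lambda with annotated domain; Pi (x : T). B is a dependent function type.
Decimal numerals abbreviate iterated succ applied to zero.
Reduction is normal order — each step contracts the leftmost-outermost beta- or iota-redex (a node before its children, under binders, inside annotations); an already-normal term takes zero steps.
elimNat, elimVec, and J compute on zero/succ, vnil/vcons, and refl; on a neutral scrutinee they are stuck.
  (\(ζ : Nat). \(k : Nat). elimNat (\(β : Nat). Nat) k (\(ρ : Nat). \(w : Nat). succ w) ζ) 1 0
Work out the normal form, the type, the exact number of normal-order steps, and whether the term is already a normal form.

normal form:
  1
type:
  Nat
normal-order step count: 6
started in normal form: no
first redex: a beta-redex


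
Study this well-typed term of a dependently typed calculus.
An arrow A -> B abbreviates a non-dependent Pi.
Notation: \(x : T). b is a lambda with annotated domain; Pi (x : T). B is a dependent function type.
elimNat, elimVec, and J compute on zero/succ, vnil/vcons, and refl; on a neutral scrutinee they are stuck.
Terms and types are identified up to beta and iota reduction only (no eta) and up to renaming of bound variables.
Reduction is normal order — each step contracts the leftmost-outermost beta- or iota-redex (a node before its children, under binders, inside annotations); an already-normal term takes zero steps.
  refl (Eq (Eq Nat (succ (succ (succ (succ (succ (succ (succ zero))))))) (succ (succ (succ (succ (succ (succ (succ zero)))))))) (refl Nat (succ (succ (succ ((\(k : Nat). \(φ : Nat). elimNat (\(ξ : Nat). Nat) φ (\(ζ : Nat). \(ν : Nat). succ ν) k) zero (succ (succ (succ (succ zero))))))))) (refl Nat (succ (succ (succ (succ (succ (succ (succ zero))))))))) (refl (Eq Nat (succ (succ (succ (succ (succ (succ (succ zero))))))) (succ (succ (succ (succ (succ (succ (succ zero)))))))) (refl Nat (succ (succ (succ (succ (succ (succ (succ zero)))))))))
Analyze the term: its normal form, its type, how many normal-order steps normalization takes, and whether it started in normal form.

resulting normal form:
  refl (Eq (Eq Nat (succ (succ (succ (succ (succ (succ (succ zero))))))) (succ (succ (succ (succ (succ (succ (succ zero)))))))) (refl Nat (succ (succ (succ (succ (succ (succ (succ zero)))))))) (refl Nat (succ (succ (succ (succ (succ (succ (succ zero))))))))) (refl (Eq Nat (succ (succ (succ (succ (succ (succ (succ zero))))))) (succ (succ (succ (succ (succ (succ (succ zero)))))))) (refl Nat (succ (succ (succ (succ (succ (succ (succ zero)))))))))
inferred type:
  Eq (Eq (Eq Nat (succ (succ (succ (succ (succ (succ (succ zero))))))) (succ (succ (succ (succ (succ (succ (succ zero)))))))) (refl Nat (succ (succ (succ (succ (succ (succ (succ zero)))))))) (refl Nat (succ (succ (succ (succ (succ (succ (succ zero))))))))) (refl (Eq Nat (succ (succ (succ (succ (succ (succ (succ zero))))))) (succ (succ (succ (succ (succ (succ (succ zero)))))))) (refl Nat (succ (succ (succ (succ (succ (succ (succ zero))))))))) (refl (Eq Nat (succ (succ (succ (succ (succ (succ (succ zero))))))) (succ (succ (succ (succ (succ (succ (succ zero)))))))) (refl Nat (succ (succ (succ (succ (succ (succ (succ zero)))))))))
normal-order step count: 3
already normal: no
first redex: a beta-redex


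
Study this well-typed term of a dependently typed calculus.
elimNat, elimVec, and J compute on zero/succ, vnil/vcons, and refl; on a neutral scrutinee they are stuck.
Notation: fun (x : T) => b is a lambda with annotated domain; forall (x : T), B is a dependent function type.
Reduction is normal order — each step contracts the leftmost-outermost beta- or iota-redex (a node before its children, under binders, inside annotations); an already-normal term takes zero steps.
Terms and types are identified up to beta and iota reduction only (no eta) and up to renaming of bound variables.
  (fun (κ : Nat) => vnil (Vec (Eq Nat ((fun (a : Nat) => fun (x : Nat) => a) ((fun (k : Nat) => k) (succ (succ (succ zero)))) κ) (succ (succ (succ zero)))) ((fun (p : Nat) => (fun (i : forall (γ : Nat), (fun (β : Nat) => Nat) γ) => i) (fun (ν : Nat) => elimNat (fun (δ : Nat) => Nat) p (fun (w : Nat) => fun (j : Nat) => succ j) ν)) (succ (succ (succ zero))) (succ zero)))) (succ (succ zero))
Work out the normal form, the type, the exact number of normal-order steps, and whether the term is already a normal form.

resulting normal form:
  vnil (Vec (Eq Nat (succ (succ (succ zero))) (succ (succ (succ zero)))) (succ (succ (succ (succ zero)))))
the term's type:
  Vec (Vec (Eq Nat (succ (succ (succ zero))) (succ (succ (succ zero)))) (succ (succ (succ (succ zero))))) zero
normal-order step count: 11
already normal: no
first contracted redex: a beta-redex


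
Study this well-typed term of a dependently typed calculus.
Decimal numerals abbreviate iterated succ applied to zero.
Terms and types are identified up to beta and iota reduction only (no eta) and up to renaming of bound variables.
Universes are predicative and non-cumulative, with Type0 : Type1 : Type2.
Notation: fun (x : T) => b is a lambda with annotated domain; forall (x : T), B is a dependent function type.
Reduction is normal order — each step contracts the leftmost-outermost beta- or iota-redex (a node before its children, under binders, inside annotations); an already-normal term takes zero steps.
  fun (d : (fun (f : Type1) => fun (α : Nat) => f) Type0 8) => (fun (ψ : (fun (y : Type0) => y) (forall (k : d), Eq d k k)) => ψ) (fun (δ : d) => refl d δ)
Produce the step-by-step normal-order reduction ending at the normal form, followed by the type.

normal-order reduction:
  fun (d : (fun (f : Type1) => fun (α : Nat) => f) Type0 8) => (fun (ψ : (fun (y : Type0) => y) (forall (k : d), Eq d k k)) => ψ) (fun (δ : d) => refl d δ)
  ~> fun (d : (fun (f : Nat) => Type0) 8) => (fun (α : (fun (ψ : Type0) => ψ) (forall (y : d), Eq d y y)) => α) (fun (k : d) => refl d k)
  ~> fun (d : Type0) => (fun (f : (fun (α : Type0) => α) (forall (ψ : d), Eq d ψ ψ)) => f) (fun (y : d) => refl d y)
  ~> fun (d : Type0) => fun (f : d) => refl d f
type:
  forall (d : Type0), forall (f : d), Eq d f f


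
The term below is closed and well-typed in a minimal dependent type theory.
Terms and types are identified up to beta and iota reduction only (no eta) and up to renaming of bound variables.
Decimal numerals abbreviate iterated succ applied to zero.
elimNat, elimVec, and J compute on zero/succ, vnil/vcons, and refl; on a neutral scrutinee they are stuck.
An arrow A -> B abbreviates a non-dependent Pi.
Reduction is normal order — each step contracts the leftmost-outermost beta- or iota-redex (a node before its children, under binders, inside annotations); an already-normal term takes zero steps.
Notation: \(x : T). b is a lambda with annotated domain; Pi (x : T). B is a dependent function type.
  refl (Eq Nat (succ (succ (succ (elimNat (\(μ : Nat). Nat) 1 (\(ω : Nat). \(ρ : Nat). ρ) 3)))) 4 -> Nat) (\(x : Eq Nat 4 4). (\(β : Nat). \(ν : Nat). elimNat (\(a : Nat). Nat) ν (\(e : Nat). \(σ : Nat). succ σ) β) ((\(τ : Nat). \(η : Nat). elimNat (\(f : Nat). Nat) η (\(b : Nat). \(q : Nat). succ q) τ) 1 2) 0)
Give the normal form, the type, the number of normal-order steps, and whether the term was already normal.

reduced normal form:
  refl (Eq Nat 4 4 -> Nat) (\(μ : Eq Nat 4 4). 3)
the term's type:
  Eq (Eq Nat 4 4 -> Nat) (\(μ : Eq Nat 4 4). 3) (\(ω : Eq Nat 4 4). 3)
normal-order step count: 28
term was already normal: no
first contracted redex: an elimNat iota-redex
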